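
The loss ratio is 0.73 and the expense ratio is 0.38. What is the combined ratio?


Combined ratio = loss ratio + expense ratio
= 0.73 + 0.38
= 1.11


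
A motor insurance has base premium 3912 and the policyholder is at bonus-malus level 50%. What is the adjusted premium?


adjusted = base * BM_level / 100
= 3912 * 50 / 100
= 3912 * 0.5
= 1956.0


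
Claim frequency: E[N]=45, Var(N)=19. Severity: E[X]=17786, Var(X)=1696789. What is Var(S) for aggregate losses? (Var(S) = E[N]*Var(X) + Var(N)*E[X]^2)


Var(S) = E[N]*Var(X) + Var(N)*E[X]^2
= 45*1696789 + 19*17786^2
= 76355505 + 6010494124
= 6.0868e+09


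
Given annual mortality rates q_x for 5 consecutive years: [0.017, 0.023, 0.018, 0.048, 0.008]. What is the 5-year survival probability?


p_k = 1 - q_k for each year
Survival = product of (1 - q_k)
= 0.983 * 0.977 * 0.982 * 0.952 * 0.992
= 0.8907


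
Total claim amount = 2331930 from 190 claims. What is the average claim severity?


severity = total / number
= 2331930 / 190
= 12273.3158


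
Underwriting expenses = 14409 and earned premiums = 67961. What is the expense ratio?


Expense ratio = expenses / premiums
= 14409 / 67961
= 0.212


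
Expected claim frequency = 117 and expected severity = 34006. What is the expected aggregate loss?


E[S] = E[N] * E[X]
= 117 * 34006
= 3.9787e+06


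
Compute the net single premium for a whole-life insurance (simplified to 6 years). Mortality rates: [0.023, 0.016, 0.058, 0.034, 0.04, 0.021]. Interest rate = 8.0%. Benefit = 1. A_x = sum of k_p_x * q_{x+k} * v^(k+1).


v = 0.925926
Year 0: k_p_x=1.0, q=0.023, term=0.021296
Year 1: k_p_x=0.977, q=0.016, term=0.013402
Year 2: k_p_x=0.961368, q=0.058, term=0.044264
Year 3: k_p_x=0.905609, q=0.034, term=0.022632
Year 4: k_p_x=0.874818, q=0.04, term=0.023815
Year 5: k_p_x=0.839825, q=0.021, term=0.011114
A_x = 0.1365


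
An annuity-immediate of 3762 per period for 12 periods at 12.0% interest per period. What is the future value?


FV = PMT * ((1+i)^n - 1) / i
= 3762 * ((1.12)^12 - 1) / 0.12
= 3762 * (3.895976 - 1) / 0.12
= 90788.8474


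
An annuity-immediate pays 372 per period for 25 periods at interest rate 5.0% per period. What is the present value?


PV = PMT * (1 - (1+i)^(-n)) / i
= 372 * (1 - (1+0.05)^(-25)) / 0.05
= 372 * (1 - 0.295303) / 0.05
= 372 * 14.093945
= 5242.9474


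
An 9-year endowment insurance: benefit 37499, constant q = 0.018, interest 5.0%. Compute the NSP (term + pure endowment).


Term component = 4492.6645
Pure endowment = 9_p_x * v^9 * benefit = 0.849187 * 0.644609 * 37499 = 20526.7118
NSP = 25019.3763


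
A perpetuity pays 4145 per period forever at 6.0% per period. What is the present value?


PV = PMT / i
= 4145 / 0.06
= 69083.3333


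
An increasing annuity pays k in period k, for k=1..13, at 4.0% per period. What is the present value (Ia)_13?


(Ia)_n = sum_{k=1}^{n} k * v^k, v = 1/(1+i)
v = 0.961538
Sum computed term by term:
(Ia)_13 = 64.4403


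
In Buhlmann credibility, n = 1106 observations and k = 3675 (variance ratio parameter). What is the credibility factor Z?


Z = n / (n + k)
= 1106 / (1106 + 3675)
= 1106 / 4781
= 0.2313


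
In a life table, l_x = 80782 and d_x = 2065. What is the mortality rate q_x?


q_x = d_x / l_x
= 2065 / 80782
= 0.0256


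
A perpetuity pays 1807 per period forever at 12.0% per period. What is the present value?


PV = PMT / i
= 1807 / 0.12
= 15058.3333


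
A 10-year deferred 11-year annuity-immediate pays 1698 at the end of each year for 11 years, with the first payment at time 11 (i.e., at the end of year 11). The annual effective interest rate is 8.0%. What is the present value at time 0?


PV at time 10 of the 11-year annuity-immediate:
a_n = 1698 * (1-(1+0.08)^(-11))/0.08 = 12121.9613
Discount back 10 years to time 0:
PV = 12121.9613 * (1+0.08)^(-10)
= 12121.9613 * 0.463193
= 5614.8135


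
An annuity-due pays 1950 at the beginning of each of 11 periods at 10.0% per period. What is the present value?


PV_due = PMT * (1-(1+i)^(-n))/i * (1+i)
PV_immediate = 12665.369
PV_due = 12665.369 * 1.1
= 13931.9059


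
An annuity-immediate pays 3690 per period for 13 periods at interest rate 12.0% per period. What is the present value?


PV = PMT * (1 - (1+i)^(-n)) / i
= 3690 * (1 - (1+0.12)^(-13)) / 0.12
= 3690 * (1 - 0.229174) / 0.12
= 3690 * 6.423548
= 23702.8937


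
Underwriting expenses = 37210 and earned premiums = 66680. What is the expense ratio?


Expense ratio = expenses / premiums
= 37210 / 66680
= 0.558


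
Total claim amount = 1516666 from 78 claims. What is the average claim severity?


severity = total / number
= 1516666 / 78
= 19444.4359


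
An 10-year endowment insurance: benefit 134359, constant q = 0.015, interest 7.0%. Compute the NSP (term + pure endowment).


Term component = 13347.9337
Pure endowment = 10_p_x * v^10 * benefit = 0.85973 * 0.508349 * 134359 = 58720.709
NSP = 72068.6427


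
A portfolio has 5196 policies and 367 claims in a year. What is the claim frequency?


frequency = claims / policies
= 367 / 5196
= 0.0706


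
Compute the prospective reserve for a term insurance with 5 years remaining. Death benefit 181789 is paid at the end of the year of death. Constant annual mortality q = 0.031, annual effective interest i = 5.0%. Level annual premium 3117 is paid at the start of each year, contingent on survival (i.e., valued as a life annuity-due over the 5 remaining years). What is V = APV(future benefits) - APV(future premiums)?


v = 1/(1+i) = 0.952381
APV(future benefits) per unit = sum_{k=0}^{4} k_p_x * q * v^(k+1) = 0.126534
APV(future benefits) = 181789 * 0.126534 = 23002.4497
Life annuity-due factor ä_{x:5} = sum_{k=0}^{4} k_p_x * v^k = 4.285822
APV(future premiums) = 3117 * 4.285822 = 13358.9061
V = 23002.4497 - 13358.9061
= 9643.5436


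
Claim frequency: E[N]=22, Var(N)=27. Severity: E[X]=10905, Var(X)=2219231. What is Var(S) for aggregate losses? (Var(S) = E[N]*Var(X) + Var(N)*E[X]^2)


Var(S) = E[N]*Var(X) + Var(N)*E[X]^2
= 22*2219231 + 27*10905^2
= 48823082 + 3210813675
= 3.2596e+09


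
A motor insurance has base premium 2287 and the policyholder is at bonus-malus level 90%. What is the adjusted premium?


adjusted = base * BM_level / 100
= 2287 * 90 / 100
= 2287 * 0.9
= 2058.3


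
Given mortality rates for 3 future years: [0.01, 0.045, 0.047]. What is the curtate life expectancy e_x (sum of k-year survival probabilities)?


e_x = sum_{k=1}^{n} k_p_x
k_p_x values:
  1_p_x = 0.99
  2_p_x = 0.94545
  3_p_x = 0.901014
e_x = 2.8365


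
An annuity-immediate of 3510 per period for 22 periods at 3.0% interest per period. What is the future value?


FV = PMT * ((1+i)^n - 1) / i
= 3510 * ((1.03)^22 - 1) / 0.03
= 3510 * (1.916103 - 1) / 0.03
= 107184.0988


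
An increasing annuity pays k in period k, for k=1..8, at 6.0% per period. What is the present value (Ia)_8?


(Ia)_n = sum_{k=1}^{n} k * v^k, v = 1/(1+i)
v = 0.943396
Sum computed term by term:
(Ia)_8 = 26.0514


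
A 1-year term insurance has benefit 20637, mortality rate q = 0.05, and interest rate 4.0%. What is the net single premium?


NSP = benefit * q * v
v = 1/(1+i) = 0.961538
NSP = 20637 * 0.05 * 0.961538
= 992.1635


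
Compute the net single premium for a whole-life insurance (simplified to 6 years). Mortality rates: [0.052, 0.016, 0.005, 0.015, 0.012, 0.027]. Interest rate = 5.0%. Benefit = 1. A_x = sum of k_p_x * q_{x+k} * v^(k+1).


v = 0.952381
Year 0: k_p_x=1.0, q=0.052, term=0.049524
Year 1: k_p_x=0.948, q=0.016, term=0.013758
Year 2: k_p_x=0.932832, q=0.005, term=0.004029
Year 3: k_p_x=0.928168, q=0.015, term=0.011454
Year 4: k_p_x=0.914245, q=0.012, term=0.008596
Year 5: k_p_x=0.903274, q=0.027, term=0.018199
A_x = 0.1056


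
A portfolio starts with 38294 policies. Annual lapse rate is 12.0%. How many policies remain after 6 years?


remaining = initial * (1 - lapse)^years
= 38294 * (1 - 0.12)^6
= 38294 * 0.464404
= 17783.8901


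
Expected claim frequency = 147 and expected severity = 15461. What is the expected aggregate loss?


E[S] = E[N] * E[X]
= 147 * 15461
= 2.2728e+06


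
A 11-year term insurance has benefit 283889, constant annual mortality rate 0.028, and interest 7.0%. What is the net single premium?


NSP = benefit * sum_{k=0}^{n-1} k_p_x * q * v^(k+1)
With constant q=0.028, v=0.934579
Sum = 0.186394
NSP = 283889 * 0.186394
= 52915.1183


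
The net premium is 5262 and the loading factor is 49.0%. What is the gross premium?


Gross = net * (1 + loading)
= 5262 * (1 + 0.49)
= 5262 * 1.49
= 7840.38


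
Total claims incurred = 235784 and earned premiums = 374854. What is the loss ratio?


Loss ratio = claims / premiums
= 235784 / 374854
= 0.629


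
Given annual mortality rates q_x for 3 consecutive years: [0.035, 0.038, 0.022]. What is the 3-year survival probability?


p_k = 1 - q_k for each year
Survival = product of (1 - q_k)
= 0.965 * 0.962 * 0.978
= 0.9079


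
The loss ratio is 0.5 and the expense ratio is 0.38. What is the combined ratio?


Combined ratio = loss ratio + expense ratio
= 0.5 + 0.38
= 0.88


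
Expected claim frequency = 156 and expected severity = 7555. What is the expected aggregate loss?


E[S] = E[N] * E[X]
= 156 * 7555
= 1.1786e+06


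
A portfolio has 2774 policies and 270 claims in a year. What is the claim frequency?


frequency = claims / policies
= 270 / 2774
= 0.0973


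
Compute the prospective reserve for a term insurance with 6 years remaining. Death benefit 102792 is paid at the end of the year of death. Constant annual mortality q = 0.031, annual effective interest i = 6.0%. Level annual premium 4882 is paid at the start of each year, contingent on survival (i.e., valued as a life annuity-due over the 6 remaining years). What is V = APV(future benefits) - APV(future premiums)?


v = 1/(1+i) = 0.943396
APV(future benefits) per unit = sum_{k=0}^{5} k_p_x * q * v^(k+1) = 0.141854
APV(future benefits) = 102792 * 0.141854 = 14581.4693
Life annuity-due factor ä_{x:6} = sum_{k=0}^{5} k_p_x * v^k = 4.850496
APV(future premiums) = 4882 * 4.850496 = 23680.1211
V = 14581.4693 - 23680.1211
= -9098.6518


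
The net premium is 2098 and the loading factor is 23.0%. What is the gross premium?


Gross = net * (1 + loading)
= 2098 * (1 + 0.23)
= 2098 * 1.23
= 2580.54


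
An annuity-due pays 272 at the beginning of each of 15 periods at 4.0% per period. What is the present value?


PV_due = PMT * (1-(1+i)^(-n))/i * (1+i)
PV_immediate = 3024.2014
PV_due = 3024.2014 * 1.04
= 3145.1694


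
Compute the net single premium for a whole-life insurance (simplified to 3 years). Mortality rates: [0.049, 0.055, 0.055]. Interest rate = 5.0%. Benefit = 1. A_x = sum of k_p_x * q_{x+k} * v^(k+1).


v = 0.952381
Year 0: k_p_x=1.0, q=0.049, term=0.046667
Year 1: k_p_x=0.951, q=0.055, term=0.047442
Year 2: k_p_x=0.898695, q=0.055, term=0.042698
A_x = 0.1368


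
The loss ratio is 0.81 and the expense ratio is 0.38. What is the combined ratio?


Combined ratio = loss ratio + expense ratio
= 0.81 + 0.38
= 1.19


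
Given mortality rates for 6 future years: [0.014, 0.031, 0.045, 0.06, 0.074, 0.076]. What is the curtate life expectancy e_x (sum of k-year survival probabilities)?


e_x = sum_{k=1}^{n} k_p_x
k_p_x values:
  1_p_x = 0.986
  2_p_x = 0.955434
  3_p_x = 0.912439
  4_p_x = 0.857693
  5_p_x = 0.794224
  6_p_x = 0.733863
e_x = 5.2397


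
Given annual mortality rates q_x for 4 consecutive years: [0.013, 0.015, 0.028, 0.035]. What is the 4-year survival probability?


p_k = 1 - q_k for each year
Survival = product of (1 - q_k)
= 0.987 * 0.985 * 0.972 * 0.965
= 0.9119


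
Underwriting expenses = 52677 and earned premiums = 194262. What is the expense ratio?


Expense ratio = expenses / premiums
= 52677 / 194262
= 0.2712


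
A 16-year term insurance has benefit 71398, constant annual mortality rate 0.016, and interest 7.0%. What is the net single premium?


NSP = benefit * sum_{k=0}^{n-1} k_p_x * q * v^(k+1)
With constant q=0.016, v=0.934579
Sum = 0.137361
NSP = 71398 * 0.137361
= 9807.2773


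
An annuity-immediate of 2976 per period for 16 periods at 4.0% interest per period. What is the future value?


FV = PMT * ((1+i)^n - 1) / i
= 2976 * ((1.04)^16 - 1) / 0.04
= 2976 * (1.872981 - 1) / 0.04
= 64949.8047


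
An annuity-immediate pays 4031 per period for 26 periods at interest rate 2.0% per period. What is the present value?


PV = PMT * (1 - (1+i)^(-n)) / i
= 4031 * (1 - (1+0.02)^(-26)) / 0.02
= 4031 * (1 - 0.597579) / 0.02
= 4031 * 20.121036
= 81107.8951


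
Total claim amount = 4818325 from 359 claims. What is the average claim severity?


severity = total / number
= 4818325 / 359
= 13421.5181


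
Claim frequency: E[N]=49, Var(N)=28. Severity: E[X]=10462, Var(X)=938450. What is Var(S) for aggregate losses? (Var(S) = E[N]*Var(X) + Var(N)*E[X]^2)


Var(S) = E[N]*Var(X) + Var(N)*E[X]^2
= 49*938450 + 28*10462^2
= 45984050 + 3064696432
= 3.1107e+09


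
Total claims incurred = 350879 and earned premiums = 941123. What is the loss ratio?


Loss ratio = claims / premiums
= 350879 / 941123
= 0.3728


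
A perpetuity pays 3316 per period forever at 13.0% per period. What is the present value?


PV = PMT / i
= 3316 / 0.13
= 25507.6923


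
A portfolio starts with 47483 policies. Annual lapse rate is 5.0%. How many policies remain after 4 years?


remaining = initial * (1 - lapse)^years
= 47483 * (1 - 0.05)^4
= 47483 * 0.814506
= 38675.2003


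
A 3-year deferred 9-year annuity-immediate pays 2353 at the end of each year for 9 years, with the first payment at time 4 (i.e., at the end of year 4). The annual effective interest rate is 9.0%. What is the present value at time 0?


PV at time 3 of the 9-year annuity-immediate:
a_n = 2353 * (1-(1+0.09)^(-9))/0.09 = 14106.8159
Discount back 3 years to time 0:
PV = 14106.8159 * (1+0.09)^(-3)
= 14106.8159 * 0.772183
= 10893.0502


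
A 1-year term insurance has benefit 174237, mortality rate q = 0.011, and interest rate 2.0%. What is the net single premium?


NSP = benefit * q * v
v = 1/(1+i) = 0.980392
NSP = 174237 * 0.011 * 0.980392
= 1879.0265


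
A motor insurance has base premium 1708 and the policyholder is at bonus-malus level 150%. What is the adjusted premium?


adjusted = base * BM_level / 100
= 1708 * 150 / 100
= 1708 * 1.5
= 2562.0


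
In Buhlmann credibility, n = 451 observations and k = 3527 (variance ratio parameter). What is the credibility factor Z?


Z = n / (n + k)
= 451 / (451 + 3527)
= 451 / 3978
= 0.1134


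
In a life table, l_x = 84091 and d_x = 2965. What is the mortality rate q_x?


q_x = d_x / l_x
= 2965 / 84091
= 0.0353


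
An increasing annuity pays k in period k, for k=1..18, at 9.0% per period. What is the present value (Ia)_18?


(Ia)_n = sum_{k=1}^{n} k * v^k, v = 1/(1+i)
v = 0.917431
Sum computed term by term:
(Ia)_18 = 63.6416


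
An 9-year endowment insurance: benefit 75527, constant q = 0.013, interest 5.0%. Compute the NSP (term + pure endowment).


Term component = 6654.8489
Pure endowment = 9_p_x * v^9 * benefit = 0.888903 * 0.644609 * 75527 = 43276.5784
NSP = 49931.4273


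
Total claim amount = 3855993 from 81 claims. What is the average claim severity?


severity = total / number
= 3855993 / 81
= 47604.8519


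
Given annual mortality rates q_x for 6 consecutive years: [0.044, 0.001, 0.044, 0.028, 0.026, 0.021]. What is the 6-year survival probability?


p_k = 1 - q_k for each year
Survival = product of (1 - q_k)
= 0.956 * 0.999 * 0.956 * 0.972 * 0.974 * 0.979
= 0.8462


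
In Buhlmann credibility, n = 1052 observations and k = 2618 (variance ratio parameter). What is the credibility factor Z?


Z = n / (n + k)
= 1052 / (1052 + 2618)
= 1052 / 3670
= 0.2866


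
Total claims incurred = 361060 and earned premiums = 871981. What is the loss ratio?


Loss ratio = claims / premiums
= 361060 / 871981
= 0.4141


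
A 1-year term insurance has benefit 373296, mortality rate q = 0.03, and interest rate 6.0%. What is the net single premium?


NSP = benefit * q * v
v = 1/(1+i) = 0.943396
NSP = 373296 * 0.03 * 0.943396
= 10564.9811


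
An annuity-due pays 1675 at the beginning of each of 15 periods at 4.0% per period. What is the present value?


PV_due = PMT * (1-(1+i)^(-n))/i * (1+i)
PV_immediate = 18623.2989
PV_due = 18623.2989 * 1.04
= 19368.2309


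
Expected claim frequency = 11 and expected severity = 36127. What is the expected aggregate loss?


E[S] = E[N] * E[X]
= 11 * 36127
= 397397


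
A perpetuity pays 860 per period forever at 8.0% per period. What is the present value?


PV = PMT / i
= 860 / 0.08
= 10750.0


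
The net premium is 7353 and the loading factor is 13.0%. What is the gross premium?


Gross = net * (1 + loading)
= 7353 * (1 + 0.13)
= 7353 * 1.13
= 8308.89


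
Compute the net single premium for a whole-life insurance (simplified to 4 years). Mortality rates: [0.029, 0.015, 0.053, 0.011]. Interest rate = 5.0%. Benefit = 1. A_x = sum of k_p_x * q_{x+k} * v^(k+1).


v = 0.952381
Year 0: k_p_x=1.0, q=0.029, term=0.027619
Year 1: k_p_x=0.971, q=0.015, term=0.013211
Year 2: k_p_x=0.956435, q=0.053, term=0.043789
Year 3: k_p_x=0.905744, q=0.011, term=0.008197
A_x = 0.0928


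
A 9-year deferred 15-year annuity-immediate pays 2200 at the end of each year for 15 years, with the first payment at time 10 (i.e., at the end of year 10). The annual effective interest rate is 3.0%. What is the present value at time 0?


PV at time 9 of the 15-year annuity-immediate:
a_n = 2200 * (1-(1+0.03)^(-15))/0.03 = 26263.4572
Discount back 9 years to time 0:
PV = 26263.4572 * (1+0.03)^(-9)
= 26263.4572 * 0.766417
= 20128.753


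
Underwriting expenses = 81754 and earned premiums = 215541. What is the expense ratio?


Expense ratio = expenses / premiums
= 81754 / 215541
= 0.3793


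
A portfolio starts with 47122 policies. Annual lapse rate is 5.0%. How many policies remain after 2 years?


remaining = initial * (1 - lapse)^years
= 47122 * (1 - 0.05)^2
= 47122 * 0.9025
= 42527.605


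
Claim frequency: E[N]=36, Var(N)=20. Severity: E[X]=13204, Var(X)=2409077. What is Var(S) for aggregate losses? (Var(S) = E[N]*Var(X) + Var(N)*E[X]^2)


Var(S) = E[N]*Var(X) + Var(N)*E[X]^2
= 36*2409077 + 20*13204^2
= 86726772 + 3486912320
= 3.5736e+09


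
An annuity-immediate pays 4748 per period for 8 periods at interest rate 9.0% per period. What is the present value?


PV = PMT * (1 - (1+i)^(-n)) / i
= 4748 * (1 - (1+0.09)^(-8)) / 0.09
= 4748 * (1 - 0.501866) / 0.09
= 4748 * 5.534819
= 26279.3212


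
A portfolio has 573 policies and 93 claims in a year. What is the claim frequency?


frequency = claims / policies
= 93 / 573
= 0.1623


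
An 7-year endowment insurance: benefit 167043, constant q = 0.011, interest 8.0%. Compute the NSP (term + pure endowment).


Term component = 9287.9737
Pure endowment = 7_p_x * v^7 * benefit = 0.925495 * 0.58349 * 167043 = 90206.1264
NSP = 99494.1001


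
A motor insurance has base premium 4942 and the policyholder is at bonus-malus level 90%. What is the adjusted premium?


adjusted = base * BM_level / 100
= 4942 * 90 / 100
= 4942 * 0.9
= 4447.8


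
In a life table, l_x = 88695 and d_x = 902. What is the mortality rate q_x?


q_x = d_x / l_x
= 902 / 88695
= 0.0102


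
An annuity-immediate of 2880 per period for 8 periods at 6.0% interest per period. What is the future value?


FV = PMT * ((1+i)^n - 1) / i
= 2880 * ((1.06)^8 - 1) / 0.06
= 2880 * (1.593848 - 1) / 0.06
= 28504.7076


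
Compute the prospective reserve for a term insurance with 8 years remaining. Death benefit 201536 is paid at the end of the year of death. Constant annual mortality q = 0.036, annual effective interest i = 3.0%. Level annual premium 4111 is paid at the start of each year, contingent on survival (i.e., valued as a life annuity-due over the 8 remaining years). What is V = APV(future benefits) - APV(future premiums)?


v = 1/(1+i) = 0.970874
APV(future benefits) per unit = sum_{k=0}^{7} k_p_x * q * v^(k+1) = 0.224327
APV(future benefits) = 201536 * 0.224327 = 45210.0439
Life annuity-due factor ä_{x:8} = sum_{k=0}^{7} k_p_x * v^k = 6.418256
APV(future premiums) = 4111 * 6.418256 = 26385.4494
V = 45210.0439 - 26385.4494
= 18824.5945


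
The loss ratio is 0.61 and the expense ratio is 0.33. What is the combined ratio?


Combined ratio = loss ratio + expense ratio
= 0.61 + 0.33
= 0.94


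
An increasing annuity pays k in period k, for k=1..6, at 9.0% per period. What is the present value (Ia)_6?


(Ia)_n = sum_{k=1}^{n} k * v^k, v = 1/(1+i)
v = 0.917431
Sum computed term by term:
(Ia)_6 = 14.5783


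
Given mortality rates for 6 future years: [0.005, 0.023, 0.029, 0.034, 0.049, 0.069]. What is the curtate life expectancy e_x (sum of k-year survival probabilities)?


e_x = sum_{k=1}^{n} k_p_x
k_p_x values:
  1_p_x = 0.995
  2_p_x = 0.972115
  3_p_x = 0.943924
  4_p_x = 0.91183
  5_p_x = 0.867151
  6_p_x = 0.807317
e_x = 5.4973


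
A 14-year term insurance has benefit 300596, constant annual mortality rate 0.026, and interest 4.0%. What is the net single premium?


NSP = benefit * sum_{k=0}^{n-1} k_p_x * q * v^(k+1)
With constant q=0.026, v=0.961538
Sum = 0.236618
NSP = 300596 * 0.236618
= 71126.3946


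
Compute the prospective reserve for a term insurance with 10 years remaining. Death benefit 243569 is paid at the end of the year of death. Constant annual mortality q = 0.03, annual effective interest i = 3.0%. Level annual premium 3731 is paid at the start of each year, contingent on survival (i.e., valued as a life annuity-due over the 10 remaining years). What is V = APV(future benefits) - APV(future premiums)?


v = 1/(1+i) = 0.970874
APV(future benefits) per unit = sum_{k=0}^{9} k_p_x * q * v^(k+1) = 0.225644
APV(future benefits) = 243569 * 0.225644 = 54959.7853
Life annuity-due factor ä_{x:10} = sum_{k=0}^{9} k_p_x * v^k = 7.747097
APV(future premiums) = 3731 * 7.747097 = 28904.4183
V = 54959.7853 - 28904.4183
= 26055.367


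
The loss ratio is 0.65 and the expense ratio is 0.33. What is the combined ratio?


Combined ratio = loss ratio + expense ratio
= 0.65 + 0.33
= 0.98


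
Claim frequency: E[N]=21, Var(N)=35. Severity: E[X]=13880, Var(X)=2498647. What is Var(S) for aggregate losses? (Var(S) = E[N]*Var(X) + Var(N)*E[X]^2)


Var(S) = E[N]*Var(X) + Var(N)*E[X]^2
= 21*2498647 + 35*13880^2
= 52471587 + 6742904000
= 6.7954e+09


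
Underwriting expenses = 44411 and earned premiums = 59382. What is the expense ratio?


Expense ratio = expenses / premiums
= 44411 / 59382
= 0.7479


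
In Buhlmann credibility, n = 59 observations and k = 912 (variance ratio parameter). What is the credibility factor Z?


Z = n / (n + k)
= 59 / (59 + 912)
= 59 / 971
= 0.0608


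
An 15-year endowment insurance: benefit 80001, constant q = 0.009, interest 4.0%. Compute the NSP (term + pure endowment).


Term component = 7569.6895
Pure endowment = 15_p_x * v^15 * benefit = 0.873182 * 0.555265 * 80001 = 38788.2462
NSP = 46357.9357


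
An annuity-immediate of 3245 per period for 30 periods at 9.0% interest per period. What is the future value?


FV = PMT * ((1+i)^n - 1) / i
= 3245 * ((1.09)^30 - 1) / 0.09
= 3245 * (13.267678 - 1) / 0.09
= 442317.9626


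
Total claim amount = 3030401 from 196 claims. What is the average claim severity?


severity = total / number
= 3030401 / 196
= 15461.2296


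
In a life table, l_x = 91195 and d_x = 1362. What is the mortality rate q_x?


q_x = d_x / l_x
= 1362 / 91195
= 0.0149


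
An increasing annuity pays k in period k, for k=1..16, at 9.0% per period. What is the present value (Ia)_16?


(Ia)_n = sum_{k=1}^{n} k * v^k, v = 1/(1+i)
v = 0.917431
Sum computed term by term:
(Ia)_16 = 55.8975


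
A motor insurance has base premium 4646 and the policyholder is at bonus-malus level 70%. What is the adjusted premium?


adjusted = base * BM_level / 100
= 4646 * 70 / 100
= 4646 * 0.7
= 3252.2


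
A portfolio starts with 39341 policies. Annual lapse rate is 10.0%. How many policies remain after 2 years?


remaining = initial * (1 - lapse)^years
= 39341 * (1 - 0.1)^2
= 39341 * 0.81
= 31866.21


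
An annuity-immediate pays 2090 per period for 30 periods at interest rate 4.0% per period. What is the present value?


PV = PMT * (1 - (1+i)^(-n)) / i
= 2090 * (1 - (1+0.04)^(-30)) / 0.04
= 2090 * (1 - 0.308319) / 0.04
= 2090 * 17.292033
= 36140.3496


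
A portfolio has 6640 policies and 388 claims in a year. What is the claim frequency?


frequency = claims / policies
= 388 / 6640
= 0.0584


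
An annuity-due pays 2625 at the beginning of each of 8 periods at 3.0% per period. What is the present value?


PV_due = PMT * (1-(1+i)^(-n))/i * (1+i)
PV_immediate = 18426.692
PV_due = 18426.692 * 1.03
= 18979.4928


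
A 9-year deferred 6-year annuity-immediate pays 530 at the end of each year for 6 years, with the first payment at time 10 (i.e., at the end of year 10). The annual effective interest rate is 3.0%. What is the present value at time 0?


PV at time 9 of the 6-year annuity-immediate:
a_n = 530 * (1-(1+0.03)^(-6))/0.03 = 2871.1115
Discount back 9 years to time 0:
PV = 2871.1115 * (1+0.03)^(-9)
= 2871.1115 * 0.766417
= 2200.4679


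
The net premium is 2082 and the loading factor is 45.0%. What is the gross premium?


Gross = net * (1 + loading)
= 2082 * (1 + 0.45)
= 2082 * 1.45
= 3018.9


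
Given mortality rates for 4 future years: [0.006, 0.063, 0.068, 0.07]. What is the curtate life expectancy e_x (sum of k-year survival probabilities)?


e_x = sum_{k=1}^{n} k_p_x
k_p_x values:
  1_p_x = 0.994
  2_p_x = 0.931378
  3_p_x = 0.868044
  4_p_x = 0.807281
e_x = 3.6007


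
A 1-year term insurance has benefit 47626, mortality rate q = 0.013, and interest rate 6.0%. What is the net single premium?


NSP = benefit * q * v
v = 1/(1+i) = 0.943396
NSP = 47626 * 0.013 * 0.943396
= 584.0925


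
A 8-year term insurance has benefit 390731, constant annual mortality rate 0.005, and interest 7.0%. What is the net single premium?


NSP = benefit * sum_{k=0}^{n-1} k_p_x * q * v^(k+1)
With constant q=0.005, v=0.934579
Sum = 0.029391
NSP = 390731 * 0.029391
= 11484.0504


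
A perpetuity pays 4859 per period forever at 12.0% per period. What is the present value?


PV = PMT / i
= 4859 / 0.12
= 40491.6667


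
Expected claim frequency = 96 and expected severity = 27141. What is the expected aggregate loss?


E[S] = E[N] * E[X]
= 96 * 27141
= 2.6055e+06


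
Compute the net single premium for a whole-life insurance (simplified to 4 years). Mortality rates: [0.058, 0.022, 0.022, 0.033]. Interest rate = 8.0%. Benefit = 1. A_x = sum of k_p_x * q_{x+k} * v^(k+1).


v = 0.925926
Year 0: k_p_x=1.0, q=0.058, term=0.053704
Year 1: k_p_x=0.942, q=0.022, term=0.017767
Year 2: k_p_x=0.921276, q=0.022, term=0.016089
Year 3: k_p_x=0.901008, q=0.033, term=0.021855
A_x = 0.1094


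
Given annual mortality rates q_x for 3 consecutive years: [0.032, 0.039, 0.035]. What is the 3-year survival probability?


p_k = 1 - q_k for each year
Survival = product of (1 - q_k)
= 0.968 * 0.961 * 0.965
= 0.8977


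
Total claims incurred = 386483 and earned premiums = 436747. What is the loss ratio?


Loss ratio = claims / premiums
= 386483 / 436747
= 0.8849


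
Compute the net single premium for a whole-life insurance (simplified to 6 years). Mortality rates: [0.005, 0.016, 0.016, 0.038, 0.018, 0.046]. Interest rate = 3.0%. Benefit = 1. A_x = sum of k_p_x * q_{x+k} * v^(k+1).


v = 0.970874
Year 0: k_p_x=1.0, q=0.005, term=0.004854
Year 1: k_p_x=0.995, q=0.016, term=0.015006
Year 2: k_p_x=0.97908, q=0.016, term=0.014336
Year 3: k_p_x=0.963415, q=0.038, term=0.032527
Year 4: k_p_x=0.926805, q=0.018, term=0.01439
Year 5: k_p_x=0.910122, q=0.046, term=0.035062
A_x = 0.1162


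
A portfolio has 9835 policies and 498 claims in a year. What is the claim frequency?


frequency = claims / policies
= 498 / 9835
= 0.0506


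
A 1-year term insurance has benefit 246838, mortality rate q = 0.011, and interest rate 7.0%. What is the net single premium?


NSP = benefit * q * v
v = 1/(1+i) = 0.934579
NSP = 246838 * 0.011 * 0.934579
= 2537.5869


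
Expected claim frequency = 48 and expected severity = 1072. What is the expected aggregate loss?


E[S] = E[N] * E[X]
= 48 * 1072
= 51456


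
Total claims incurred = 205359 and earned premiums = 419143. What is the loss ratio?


Loss ratio = claims / premiums
= 205359 / 419143
= 0.4899


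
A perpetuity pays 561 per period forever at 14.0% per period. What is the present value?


PV = PMT / i
= 561 / 0.14
= 4007.1429


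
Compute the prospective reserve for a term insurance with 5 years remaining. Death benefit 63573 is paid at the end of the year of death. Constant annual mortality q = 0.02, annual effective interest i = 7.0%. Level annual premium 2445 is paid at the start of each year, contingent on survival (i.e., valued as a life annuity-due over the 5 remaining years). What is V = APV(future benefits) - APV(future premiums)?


v = 1/(1+i) = 0.934579
APV(future benefits) per unit = sum_{k=0}^{4} k_p_x * q * v^(k+1) = 0.079004
APV(future benefits) = 63573 * 0.079004 = 5022.5067
Life annuity-due factor ä_{x:5} = sum_{k=0}^{4} k_p_x * v^k = 4.226702
APV(future premiums) = 2445 * 4.226702 = 10334.2856
V = 5022.5067 - 10334.2856
= -5311.779


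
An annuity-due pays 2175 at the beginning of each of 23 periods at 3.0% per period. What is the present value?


PV_due = PMT * (1-(1+i)^(-n))/i * (1+i)
PV_immediate = 35764.8482
PV_due = 35764.8482 * 1.03
= 36837.7937


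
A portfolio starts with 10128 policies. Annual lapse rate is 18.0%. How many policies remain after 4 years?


remaining = initial * (1 - lapse)^years
= 10128 * (1 - 0.18)^4
= 10128 * 0.452122
= 4579.0892


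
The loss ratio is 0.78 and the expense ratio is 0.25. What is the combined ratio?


Combined ratio = loss ratio + expense ratio
= 0.78 + 0.25
= 1.03


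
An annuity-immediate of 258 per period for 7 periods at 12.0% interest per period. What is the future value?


FV = PMT * ((1+i)^n - 1) / i
= 258 * ((1.12)^7 - 1) / 0.12
= 258 * (2.210681 - 1) / 0.12
= 2602.965


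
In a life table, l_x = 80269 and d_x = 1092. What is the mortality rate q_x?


q_x = d_x / l_x
= 1092 / 80269
= 0.0136


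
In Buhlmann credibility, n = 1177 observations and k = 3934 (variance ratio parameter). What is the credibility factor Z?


Z = n / (n + k)
= 1177 / (1177 + 3934)
= 1177 / 5111
= 0.2303


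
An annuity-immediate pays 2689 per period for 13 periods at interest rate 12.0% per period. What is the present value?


PV = PMT * (1 - (1+i)^(-n)) / i
= 2689 * (1 - (1+0.12)^(-13)) / 0.12
= 2689 * (1 - 0.229174) / 0.12
= 2689 * 6.423548
= 17272.9217


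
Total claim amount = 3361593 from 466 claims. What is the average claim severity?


severity = total / number
= 3361593 / 466
= 7213.7189


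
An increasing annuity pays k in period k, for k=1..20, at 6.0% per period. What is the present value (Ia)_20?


(Ia)_n = sum_{k=1}^{n} k * v^k, v = 1/(1+i)
v = 0.943396
Sum computed term by term:
(Ia)_20 = 98.7004


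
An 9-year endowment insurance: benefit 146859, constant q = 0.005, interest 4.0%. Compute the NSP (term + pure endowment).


Term component = 5358.7978
Pure endowment = 9_p_x * v^9 * benefit = 0.95589 * 0.702587 * 146859 = 98629.8198
NSP = 103988.6176


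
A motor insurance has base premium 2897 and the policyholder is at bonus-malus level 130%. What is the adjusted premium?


adjusted = base * BM_level / 100
= 2897 * 130 / 100
= 2897 * 1.3
= 3766.1


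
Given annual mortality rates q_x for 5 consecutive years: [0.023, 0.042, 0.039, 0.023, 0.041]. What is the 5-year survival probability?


p_k = 1 - q_k for each year
Survival = product of (1 - q_k)
= 0.977 * 0.958 * 0.961 * 0.977 * 0.959
= 0.8427


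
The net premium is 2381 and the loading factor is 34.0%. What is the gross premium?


Gross = net * (1 + loading)
= 2381 * (1 + 0.34)
= 2381 * 1.34
= 3190.54


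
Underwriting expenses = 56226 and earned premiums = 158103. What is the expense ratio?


Expense ratio = expenses / premiums
= 56226 / 158103
= 0.3556


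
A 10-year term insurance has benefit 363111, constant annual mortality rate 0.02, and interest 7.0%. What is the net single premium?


NSP = benefit * sum_{k=0}^{n-1} k_p_x * q * v^(k+1)
With constant q=0.02, v=0.934579
Sum = 0.12992
NSP = 363111 * 0.12992
= 47175.5116


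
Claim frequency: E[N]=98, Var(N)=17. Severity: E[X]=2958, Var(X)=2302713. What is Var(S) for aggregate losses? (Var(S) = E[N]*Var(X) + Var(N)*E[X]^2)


Var(S) = E[N]*Var(X) + Var(N)*E[X]^2
= 98*2302713 + 17*2958^2
= 225665874 + 148745988
= 3.7441e+08


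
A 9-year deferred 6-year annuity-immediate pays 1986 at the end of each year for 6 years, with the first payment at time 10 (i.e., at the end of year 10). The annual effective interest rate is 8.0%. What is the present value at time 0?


PV at time 9 of the 6-year annuity-immediate:
a_n = 1986 * (1-(1+0.08)^(-6))/0.08 = 9181.039
Discount back 9 years to time 0:
PV = 9181.039 * (1+0.08)^(-9)
= 9181.039 * 0.500249
= 4592.8053


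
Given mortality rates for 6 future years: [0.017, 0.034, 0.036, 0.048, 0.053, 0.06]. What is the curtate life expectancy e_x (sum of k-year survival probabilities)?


e_x = sum_{k=1}^{n} k_p_x
k_p_x values:
  1_p_x = 0.983
  2_p_x = 0.949578
  3_p_x = 0.915393
  4_p_x = 0.871454
  5_p_x = 0.825267
  6_p_x = 0.775751
e_x = 5.3204


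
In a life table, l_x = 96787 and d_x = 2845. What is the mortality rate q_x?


q_x = d_x / l_x
= 2845 / 96787
= 0.0294


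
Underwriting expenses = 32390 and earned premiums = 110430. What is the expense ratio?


Expense ratio = expenses / premiums
= 32390 / 110430
= 0.2933


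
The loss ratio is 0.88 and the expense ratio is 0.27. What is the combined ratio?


Combined ratio = loss ratio + expense ratio
= 0.88 + 0.27
= 1.15


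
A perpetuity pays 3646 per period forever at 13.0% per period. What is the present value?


PV = PMT / i
= 3646 / 0.13
= 28046.1538


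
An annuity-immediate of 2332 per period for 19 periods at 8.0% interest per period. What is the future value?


FV = PMT * ((1+i)^n - 1) / i
= 2332 * ((1.08)^19 - 1) / 0.08
= 2332 * (4.315701 - 1) / 0.08
= 96652.6859


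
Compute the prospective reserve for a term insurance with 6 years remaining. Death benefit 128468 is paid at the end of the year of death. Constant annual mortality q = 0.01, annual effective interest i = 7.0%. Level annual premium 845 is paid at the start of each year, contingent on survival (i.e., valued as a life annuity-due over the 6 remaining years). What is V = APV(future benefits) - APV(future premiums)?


v = 1/(1+i) = 0.934579
APV(future benefits) per unit = sum_{k=0}^{5} k_p_x * q * v^(k+1) = 0.046582
APV(future benefits) = 128468 * 0.046582 = 5984.2325
Life annuity-due factor ä_{x:6} = sum_{k=0}^{5} k_p_x * v^k = 4.984221
APV(future premiums) = 845 * 4.984221 = 4211.6666
V = 5984.2325 - 4211.6666
= 1772.5659


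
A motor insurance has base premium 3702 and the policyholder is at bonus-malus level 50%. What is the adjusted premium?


adjusted = base * BM_level / 100
= 3702 * 50 / 100
= 3702 * 0.5
= 1851.0


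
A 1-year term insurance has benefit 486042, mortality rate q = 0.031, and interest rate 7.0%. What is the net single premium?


NSP = benefit * q * v
v = 1/(1+i) = 0.934579
NSP = 486042 * 0.031 * 0.934579
= 14081.5907


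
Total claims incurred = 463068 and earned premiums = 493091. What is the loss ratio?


Loss ratio = claims / premiums
= 463068 / 493091
= 0.9391


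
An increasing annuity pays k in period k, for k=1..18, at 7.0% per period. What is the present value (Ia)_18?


(Ia)_n = sum_{k=1}^{n} k * v^k, v = 1/(1+i)
v = 0.934579
Sum computed term by term:
(Ia)_18 = 77.681


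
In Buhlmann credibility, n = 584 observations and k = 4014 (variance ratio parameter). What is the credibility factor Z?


Z = n / (n + k)
= 584 / (584 + 4014)
= 584 / 4598
= 0.127


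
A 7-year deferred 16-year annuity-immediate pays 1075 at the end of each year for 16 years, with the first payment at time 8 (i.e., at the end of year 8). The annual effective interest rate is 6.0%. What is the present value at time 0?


PV at time 7 of the 16-year annuity-immediate:
a_n = 1075 * (1-(1+0.06)^(-16))/0.06 = 10863.8374
Discount back 7 years to time 0:
PV = 10863.8374 * (1+0.06)^(-7)
= 10863.8374 * 0.665057
= 7225.0724


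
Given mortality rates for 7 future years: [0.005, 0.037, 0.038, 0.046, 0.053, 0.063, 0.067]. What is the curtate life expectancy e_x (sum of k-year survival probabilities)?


e_x = sum_{k=1}^{n} k_p_x
k_p_x values:
  1_p_x = 0.995
  2_p_x = 0.958185
  3_p_x = 0.921774
  4_p_x = 0.879372
  5_p_x = 0.832766
  6_p_x = 0.780301
  7_p_x = 0.728021
e_x = 6.0954


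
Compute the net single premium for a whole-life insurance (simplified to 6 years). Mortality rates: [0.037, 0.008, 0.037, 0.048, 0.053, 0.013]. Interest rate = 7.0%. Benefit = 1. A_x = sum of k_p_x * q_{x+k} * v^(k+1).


v = 0.934579
Year 0: k_p_x=1.0, q=0.037, term=0.034579
Year 1: k_p_x=0.963, q=0.008, term=0.006729
Year 2: k_p_x=0.955296, q=0.037, term=0.028853
Year 3: k_p_x=0.91995, q=0.048, term=0.033688
Year 4: k_p_x=0.875792, q=0.053, term=0.033095
Year 5: k_p_x=0.829375, q=0.013, term=0.007184
A_x = 0.1441


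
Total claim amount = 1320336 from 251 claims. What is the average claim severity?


severity = total / number
= 1320336 / 251
= 5260.3028


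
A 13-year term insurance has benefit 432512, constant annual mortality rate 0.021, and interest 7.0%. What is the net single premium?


NSP = benefit * sum_{k=0}^{n-1} k_p_x * q * v^(k+1)
With constant q=0.021, v=0.934579
Sum = 0.158098
NSP = 432512 * 0.158098
= 68379.1902


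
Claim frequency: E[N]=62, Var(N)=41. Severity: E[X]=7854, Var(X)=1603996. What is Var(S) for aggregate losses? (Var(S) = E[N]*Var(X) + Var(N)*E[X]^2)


Var(S) = E[N]*Var(X) + Var(N)*E[X]^2
= 62*1603996 + 41*7854^2
= 99447752 + 2529097956
= 2.6285e+09


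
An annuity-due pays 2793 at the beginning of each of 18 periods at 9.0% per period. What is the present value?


PV_due = PMT * (1-(1+i)^(-n))/i * (1+i)
PV_immediate = 24454.4609
PV_due = 24454.4609 * 1.09
= 26655.3624


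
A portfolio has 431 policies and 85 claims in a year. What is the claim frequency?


frequency = claims / policies
= 85 / 431
= 0.1972


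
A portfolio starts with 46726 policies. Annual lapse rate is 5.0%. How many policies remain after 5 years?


remaining = initial * (1 - lapse)^years
= 46726 * (1 - 0.05)^5
= 46726 * 0.773781
= 36155.6881


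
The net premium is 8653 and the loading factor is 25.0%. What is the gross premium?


Gross = net * (1 + loading)
= 8653 * (1 + 0.25)
= 8653 * 1.25
= 10816.25


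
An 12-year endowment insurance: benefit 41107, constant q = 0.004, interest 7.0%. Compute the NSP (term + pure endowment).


Term component = 1281.7339
Pure endowment = 12_p_x * v^12 * benefit = 0.953042 * 0.444012 * 41107 = 17394.923
NSP = 18676.6569


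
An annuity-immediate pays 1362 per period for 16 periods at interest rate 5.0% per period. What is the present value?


PV = PMT * (1 - (1+i)^(-n)) / i
= 1362 * (1 - (1+0.05)^(-16)) / 0.05
= 1362 * (1 - 0.458112) / 0.05
= 1362 * 10.83777
= 14761.0421


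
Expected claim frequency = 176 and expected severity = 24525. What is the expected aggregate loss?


E[S] = E[N] * E[X]
= 176 * 24525
= 4.3164e+06
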